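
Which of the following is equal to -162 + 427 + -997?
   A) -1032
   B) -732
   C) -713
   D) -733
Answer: B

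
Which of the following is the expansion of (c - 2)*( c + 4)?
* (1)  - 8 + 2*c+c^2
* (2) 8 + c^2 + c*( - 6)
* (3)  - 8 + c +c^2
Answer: 1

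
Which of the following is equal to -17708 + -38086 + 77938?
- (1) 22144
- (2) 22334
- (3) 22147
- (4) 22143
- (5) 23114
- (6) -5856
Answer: 1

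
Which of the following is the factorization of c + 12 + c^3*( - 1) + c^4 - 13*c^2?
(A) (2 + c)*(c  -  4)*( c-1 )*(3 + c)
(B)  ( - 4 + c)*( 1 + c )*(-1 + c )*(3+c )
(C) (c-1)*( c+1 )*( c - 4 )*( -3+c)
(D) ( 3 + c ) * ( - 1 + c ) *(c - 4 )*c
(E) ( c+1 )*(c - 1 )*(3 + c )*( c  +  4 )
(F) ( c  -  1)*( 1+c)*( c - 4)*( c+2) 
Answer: B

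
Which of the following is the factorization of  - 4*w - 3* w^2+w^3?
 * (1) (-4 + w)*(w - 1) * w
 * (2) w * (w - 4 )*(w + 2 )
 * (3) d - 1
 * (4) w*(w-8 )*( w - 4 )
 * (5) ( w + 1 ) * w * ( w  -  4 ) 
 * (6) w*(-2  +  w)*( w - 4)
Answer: 5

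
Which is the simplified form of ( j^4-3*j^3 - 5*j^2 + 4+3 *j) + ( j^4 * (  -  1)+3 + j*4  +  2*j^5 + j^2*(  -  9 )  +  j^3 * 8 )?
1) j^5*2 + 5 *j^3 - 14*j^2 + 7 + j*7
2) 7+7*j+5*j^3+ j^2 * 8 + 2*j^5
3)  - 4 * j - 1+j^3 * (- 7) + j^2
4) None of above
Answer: 1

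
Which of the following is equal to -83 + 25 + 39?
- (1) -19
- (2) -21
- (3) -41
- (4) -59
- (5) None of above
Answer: 1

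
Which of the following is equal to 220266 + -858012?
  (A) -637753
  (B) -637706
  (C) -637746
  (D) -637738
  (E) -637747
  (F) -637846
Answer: C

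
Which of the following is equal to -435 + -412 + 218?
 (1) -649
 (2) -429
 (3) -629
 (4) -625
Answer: 3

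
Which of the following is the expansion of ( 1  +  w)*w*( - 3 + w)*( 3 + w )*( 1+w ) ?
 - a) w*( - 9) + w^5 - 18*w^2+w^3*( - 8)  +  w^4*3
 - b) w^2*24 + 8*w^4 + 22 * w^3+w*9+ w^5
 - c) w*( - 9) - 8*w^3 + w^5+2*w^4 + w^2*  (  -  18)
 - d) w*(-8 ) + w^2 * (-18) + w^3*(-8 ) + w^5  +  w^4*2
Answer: c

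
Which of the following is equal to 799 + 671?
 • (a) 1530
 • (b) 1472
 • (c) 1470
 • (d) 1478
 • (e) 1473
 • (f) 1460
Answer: c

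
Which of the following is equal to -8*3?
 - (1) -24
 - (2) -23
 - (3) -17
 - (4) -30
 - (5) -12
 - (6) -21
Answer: 1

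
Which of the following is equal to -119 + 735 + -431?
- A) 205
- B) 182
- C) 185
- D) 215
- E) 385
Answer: C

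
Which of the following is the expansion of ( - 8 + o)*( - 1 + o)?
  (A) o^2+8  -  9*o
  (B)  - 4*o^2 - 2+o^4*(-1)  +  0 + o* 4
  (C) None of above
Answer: A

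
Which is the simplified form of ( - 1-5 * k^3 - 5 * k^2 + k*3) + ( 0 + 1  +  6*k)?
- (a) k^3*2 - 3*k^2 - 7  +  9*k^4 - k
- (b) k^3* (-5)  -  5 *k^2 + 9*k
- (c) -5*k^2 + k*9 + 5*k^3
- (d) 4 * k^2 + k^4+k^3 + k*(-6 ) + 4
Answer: b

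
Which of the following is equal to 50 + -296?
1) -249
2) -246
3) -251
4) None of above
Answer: 2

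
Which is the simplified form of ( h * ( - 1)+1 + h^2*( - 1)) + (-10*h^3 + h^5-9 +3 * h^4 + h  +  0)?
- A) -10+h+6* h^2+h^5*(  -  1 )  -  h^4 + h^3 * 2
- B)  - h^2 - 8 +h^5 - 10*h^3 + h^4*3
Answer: B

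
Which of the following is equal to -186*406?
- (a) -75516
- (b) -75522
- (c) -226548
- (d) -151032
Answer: a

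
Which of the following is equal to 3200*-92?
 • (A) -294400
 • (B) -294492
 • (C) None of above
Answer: A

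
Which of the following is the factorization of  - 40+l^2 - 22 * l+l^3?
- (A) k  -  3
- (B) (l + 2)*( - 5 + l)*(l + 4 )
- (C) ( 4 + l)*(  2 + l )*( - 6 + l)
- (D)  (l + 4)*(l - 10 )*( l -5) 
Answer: B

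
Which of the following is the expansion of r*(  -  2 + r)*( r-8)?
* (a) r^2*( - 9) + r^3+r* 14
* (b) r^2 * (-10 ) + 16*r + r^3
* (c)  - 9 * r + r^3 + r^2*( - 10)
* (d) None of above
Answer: b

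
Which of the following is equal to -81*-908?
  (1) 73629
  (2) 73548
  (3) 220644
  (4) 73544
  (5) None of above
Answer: 2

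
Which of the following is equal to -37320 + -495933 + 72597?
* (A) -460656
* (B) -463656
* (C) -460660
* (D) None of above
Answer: A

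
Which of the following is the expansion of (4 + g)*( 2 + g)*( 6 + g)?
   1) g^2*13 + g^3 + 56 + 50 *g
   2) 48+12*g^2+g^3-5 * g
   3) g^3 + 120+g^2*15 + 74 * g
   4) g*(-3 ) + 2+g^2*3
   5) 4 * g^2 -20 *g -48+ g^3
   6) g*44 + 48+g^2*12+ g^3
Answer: 6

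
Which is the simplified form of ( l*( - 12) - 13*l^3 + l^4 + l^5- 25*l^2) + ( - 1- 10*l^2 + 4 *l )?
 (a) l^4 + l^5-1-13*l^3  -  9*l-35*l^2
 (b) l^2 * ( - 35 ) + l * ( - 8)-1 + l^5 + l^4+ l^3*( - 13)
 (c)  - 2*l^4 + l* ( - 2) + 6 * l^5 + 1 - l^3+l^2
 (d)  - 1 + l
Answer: b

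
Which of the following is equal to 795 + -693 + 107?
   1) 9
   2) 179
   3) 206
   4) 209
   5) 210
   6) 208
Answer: 4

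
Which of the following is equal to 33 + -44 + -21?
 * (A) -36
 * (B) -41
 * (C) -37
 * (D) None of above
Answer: D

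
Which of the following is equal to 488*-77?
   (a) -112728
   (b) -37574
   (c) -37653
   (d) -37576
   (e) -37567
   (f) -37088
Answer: d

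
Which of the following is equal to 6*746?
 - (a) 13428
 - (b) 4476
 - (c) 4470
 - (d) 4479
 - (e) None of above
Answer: b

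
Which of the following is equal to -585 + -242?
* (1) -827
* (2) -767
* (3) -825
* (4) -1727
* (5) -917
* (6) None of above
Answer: 1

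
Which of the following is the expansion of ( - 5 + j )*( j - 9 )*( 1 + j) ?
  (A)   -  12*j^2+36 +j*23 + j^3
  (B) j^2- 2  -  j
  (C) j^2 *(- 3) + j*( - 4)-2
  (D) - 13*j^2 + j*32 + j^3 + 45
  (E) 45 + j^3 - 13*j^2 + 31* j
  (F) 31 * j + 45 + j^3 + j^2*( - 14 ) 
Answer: E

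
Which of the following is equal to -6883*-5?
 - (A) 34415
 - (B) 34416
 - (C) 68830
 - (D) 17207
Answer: A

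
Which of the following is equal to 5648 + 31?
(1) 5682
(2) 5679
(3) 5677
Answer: 2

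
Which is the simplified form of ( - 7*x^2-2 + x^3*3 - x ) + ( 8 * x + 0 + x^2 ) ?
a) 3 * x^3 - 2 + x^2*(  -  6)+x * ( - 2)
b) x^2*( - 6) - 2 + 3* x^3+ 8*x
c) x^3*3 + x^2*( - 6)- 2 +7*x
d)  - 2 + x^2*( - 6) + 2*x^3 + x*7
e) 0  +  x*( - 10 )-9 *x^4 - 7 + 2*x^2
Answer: c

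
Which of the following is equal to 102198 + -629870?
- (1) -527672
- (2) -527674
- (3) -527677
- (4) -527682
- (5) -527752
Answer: 1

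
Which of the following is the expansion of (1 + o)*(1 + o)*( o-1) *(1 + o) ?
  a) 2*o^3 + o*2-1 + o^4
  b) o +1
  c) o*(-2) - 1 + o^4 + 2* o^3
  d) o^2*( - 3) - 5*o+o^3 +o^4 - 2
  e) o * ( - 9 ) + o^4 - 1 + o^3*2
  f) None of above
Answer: c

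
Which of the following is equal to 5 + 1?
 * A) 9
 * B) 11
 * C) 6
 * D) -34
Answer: C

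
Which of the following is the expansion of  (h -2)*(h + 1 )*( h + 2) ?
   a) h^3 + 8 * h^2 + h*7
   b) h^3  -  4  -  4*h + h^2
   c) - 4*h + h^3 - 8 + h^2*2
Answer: b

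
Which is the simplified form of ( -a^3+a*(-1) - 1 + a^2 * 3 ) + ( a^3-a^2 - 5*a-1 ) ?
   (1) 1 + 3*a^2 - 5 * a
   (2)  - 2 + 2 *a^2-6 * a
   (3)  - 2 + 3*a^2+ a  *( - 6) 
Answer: 2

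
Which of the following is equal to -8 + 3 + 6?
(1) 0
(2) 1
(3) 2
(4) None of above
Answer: 2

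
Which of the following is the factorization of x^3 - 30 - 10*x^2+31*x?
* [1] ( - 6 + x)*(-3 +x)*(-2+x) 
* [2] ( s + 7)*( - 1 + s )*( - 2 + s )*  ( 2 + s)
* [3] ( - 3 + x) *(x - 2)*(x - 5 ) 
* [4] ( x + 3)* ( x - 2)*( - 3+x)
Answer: 3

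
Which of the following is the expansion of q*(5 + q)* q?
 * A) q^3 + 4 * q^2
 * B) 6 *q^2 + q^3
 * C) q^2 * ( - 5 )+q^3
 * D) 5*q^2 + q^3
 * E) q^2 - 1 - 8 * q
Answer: D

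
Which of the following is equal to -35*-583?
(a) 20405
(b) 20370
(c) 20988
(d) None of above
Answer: a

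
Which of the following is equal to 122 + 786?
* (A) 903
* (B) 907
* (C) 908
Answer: C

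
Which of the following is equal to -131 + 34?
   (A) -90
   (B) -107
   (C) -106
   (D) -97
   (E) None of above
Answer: D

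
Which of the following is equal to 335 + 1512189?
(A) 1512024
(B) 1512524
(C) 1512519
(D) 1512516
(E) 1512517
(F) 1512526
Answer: B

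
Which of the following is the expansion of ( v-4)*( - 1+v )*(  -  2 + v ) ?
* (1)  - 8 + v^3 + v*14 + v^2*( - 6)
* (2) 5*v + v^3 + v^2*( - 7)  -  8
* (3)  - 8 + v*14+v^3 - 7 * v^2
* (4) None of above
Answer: 3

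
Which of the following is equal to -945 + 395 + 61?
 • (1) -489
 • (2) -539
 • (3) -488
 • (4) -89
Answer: 1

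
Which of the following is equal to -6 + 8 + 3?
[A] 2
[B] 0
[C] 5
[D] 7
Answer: C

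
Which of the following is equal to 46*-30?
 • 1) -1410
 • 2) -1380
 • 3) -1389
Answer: 2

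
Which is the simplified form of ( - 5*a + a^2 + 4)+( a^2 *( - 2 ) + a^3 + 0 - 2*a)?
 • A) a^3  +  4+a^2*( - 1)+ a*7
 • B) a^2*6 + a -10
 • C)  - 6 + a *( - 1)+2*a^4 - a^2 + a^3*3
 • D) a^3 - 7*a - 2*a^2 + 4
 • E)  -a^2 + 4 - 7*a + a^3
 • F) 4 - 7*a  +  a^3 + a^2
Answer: E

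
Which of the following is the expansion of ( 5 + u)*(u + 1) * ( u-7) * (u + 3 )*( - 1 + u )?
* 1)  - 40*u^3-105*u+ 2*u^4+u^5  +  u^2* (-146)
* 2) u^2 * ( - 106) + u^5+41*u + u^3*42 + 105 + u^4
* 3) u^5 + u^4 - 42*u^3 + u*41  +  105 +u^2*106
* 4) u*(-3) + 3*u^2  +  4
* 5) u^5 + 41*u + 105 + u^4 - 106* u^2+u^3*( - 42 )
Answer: 5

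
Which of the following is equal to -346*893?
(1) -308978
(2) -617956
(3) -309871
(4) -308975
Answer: 1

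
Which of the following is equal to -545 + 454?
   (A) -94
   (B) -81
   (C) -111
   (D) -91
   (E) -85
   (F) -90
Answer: D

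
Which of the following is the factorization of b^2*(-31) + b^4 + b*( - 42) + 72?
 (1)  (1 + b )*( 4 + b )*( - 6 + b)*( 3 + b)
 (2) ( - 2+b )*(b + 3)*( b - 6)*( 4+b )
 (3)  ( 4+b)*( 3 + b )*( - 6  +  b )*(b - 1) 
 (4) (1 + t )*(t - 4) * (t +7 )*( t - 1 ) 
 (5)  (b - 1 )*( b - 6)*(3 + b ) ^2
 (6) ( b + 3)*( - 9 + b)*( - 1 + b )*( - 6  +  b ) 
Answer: 3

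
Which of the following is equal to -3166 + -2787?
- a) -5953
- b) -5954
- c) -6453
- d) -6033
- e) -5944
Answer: a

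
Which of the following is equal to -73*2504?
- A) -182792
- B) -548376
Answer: A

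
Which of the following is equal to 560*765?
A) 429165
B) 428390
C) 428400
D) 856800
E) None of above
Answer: C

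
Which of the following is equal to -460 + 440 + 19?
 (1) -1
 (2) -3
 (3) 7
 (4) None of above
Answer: 1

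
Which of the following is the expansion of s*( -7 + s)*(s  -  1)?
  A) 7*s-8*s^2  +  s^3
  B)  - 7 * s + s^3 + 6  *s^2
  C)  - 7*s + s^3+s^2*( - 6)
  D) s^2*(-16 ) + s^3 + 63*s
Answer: A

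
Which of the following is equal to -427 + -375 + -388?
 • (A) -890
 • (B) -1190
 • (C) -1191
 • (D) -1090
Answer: B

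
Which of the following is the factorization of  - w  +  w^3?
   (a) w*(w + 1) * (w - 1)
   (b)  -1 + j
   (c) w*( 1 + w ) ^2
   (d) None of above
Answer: a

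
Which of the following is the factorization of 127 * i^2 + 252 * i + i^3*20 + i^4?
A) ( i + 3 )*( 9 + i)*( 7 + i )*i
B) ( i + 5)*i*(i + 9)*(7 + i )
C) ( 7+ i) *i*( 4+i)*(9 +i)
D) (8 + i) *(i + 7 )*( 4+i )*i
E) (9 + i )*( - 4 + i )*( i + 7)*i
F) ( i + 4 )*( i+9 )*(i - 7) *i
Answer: C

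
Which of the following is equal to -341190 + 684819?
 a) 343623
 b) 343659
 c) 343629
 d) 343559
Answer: c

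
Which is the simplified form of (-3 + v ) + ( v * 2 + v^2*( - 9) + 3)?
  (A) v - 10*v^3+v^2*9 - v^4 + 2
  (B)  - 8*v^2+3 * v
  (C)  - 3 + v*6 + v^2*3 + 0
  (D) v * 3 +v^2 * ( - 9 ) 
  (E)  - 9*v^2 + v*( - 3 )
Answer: D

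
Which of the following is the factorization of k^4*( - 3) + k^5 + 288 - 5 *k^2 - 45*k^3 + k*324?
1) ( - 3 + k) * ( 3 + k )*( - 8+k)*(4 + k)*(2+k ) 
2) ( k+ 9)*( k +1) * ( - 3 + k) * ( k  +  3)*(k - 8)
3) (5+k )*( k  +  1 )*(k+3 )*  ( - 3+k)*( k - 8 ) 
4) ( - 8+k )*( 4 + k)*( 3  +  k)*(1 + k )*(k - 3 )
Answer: 4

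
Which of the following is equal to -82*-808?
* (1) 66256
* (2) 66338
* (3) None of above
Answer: 1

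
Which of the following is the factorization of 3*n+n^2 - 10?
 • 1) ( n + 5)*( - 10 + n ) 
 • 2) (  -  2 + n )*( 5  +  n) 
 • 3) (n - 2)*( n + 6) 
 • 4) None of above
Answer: 2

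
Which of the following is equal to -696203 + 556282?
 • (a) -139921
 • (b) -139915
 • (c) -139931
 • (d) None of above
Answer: a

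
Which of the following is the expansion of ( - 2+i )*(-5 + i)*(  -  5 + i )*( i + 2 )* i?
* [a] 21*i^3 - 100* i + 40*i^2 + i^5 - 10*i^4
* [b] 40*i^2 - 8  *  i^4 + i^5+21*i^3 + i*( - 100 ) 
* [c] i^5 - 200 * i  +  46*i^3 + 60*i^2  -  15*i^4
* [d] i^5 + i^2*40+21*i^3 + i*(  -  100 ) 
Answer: a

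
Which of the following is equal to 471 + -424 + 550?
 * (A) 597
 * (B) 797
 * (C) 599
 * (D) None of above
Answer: A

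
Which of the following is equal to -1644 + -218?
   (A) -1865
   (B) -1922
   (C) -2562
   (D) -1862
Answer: D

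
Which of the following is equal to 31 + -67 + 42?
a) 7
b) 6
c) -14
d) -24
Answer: b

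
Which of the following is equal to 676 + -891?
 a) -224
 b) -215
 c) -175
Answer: b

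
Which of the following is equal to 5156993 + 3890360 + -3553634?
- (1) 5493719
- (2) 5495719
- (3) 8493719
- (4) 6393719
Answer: 1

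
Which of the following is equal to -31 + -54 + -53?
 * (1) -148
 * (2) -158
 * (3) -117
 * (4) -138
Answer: 4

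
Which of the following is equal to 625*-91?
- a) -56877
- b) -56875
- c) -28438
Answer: b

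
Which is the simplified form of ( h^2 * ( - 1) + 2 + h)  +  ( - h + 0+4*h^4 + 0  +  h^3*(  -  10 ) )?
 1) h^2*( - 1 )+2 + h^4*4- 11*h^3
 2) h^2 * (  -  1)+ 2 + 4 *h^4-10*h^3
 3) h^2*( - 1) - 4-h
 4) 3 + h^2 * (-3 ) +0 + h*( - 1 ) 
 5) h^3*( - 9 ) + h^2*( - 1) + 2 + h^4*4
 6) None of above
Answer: 2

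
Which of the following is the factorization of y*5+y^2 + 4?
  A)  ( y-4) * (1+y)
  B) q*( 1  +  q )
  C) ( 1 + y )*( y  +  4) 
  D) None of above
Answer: C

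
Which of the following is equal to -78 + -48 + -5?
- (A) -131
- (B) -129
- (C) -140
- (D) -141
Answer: A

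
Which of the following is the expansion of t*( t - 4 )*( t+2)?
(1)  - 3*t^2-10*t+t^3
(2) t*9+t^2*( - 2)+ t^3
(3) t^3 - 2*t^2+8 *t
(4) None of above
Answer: 4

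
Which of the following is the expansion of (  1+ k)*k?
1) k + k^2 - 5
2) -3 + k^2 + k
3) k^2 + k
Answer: 3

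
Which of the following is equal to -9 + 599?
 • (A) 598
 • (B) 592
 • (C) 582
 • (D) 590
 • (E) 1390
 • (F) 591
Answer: D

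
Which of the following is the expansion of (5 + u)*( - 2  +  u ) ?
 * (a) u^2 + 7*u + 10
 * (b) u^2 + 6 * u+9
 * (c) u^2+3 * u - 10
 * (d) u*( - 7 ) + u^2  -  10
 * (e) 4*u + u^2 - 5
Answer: c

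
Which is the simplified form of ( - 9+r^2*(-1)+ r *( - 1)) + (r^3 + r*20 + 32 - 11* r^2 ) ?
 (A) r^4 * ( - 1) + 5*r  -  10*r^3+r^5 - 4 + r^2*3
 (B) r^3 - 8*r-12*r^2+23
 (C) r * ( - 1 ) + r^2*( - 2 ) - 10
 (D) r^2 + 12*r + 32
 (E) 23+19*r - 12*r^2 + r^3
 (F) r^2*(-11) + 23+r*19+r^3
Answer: E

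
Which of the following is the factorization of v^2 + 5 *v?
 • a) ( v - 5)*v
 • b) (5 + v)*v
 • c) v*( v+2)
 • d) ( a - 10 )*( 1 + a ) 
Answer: b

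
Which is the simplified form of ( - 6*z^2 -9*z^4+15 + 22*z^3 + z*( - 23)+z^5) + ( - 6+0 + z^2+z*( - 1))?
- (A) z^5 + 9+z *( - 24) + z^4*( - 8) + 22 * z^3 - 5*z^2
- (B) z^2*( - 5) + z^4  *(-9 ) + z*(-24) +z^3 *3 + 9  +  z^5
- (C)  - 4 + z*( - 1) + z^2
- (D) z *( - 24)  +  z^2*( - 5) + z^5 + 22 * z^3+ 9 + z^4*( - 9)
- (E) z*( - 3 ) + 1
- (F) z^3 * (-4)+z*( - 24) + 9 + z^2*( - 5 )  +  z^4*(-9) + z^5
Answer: D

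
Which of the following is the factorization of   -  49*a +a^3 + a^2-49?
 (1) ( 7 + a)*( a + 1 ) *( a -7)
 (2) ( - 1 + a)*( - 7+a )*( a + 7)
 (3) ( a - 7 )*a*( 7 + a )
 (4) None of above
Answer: 1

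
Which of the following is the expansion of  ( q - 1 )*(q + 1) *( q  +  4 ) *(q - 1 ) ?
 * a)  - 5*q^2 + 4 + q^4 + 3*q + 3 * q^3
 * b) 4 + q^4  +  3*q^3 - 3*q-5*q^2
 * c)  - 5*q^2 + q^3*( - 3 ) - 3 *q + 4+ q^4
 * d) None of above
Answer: b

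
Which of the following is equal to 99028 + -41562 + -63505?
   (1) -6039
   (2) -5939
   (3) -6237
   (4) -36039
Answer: 1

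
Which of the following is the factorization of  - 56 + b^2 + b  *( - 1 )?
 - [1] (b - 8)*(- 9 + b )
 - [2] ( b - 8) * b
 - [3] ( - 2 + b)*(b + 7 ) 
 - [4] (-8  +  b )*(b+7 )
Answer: 4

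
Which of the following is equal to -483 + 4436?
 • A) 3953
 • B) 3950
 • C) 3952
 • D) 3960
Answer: A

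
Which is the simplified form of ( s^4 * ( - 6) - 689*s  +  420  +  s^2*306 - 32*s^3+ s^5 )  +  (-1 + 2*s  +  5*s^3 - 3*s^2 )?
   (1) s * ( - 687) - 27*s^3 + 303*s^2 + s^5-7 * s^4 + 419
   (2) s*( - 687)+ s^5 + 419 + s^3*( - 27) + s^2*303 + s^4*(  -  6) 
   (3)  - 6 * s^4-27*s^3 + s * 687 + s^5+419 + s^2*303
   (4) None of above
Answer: 2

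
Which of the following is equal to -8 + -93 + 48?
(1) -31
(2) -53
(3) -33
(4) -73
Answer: 2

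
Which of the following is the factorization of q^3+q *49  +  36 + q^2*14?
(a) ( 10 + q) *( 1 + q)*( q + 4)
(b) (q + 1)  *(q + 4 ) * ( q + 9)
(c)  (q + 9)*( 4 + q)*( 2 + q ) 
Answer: b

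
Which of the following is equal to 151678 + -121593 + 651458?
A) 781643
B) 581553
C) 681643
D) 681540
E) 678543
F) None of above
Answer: F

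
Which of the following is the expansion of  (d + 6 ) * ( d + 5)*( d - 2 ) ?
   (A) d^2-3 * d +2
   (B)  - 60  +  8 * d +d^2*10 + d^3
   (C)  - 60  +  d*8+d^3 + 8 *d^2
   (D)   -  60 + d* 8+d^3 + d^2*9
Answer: D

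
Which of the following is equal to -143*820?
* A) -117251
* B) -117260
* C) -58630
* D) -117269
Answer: B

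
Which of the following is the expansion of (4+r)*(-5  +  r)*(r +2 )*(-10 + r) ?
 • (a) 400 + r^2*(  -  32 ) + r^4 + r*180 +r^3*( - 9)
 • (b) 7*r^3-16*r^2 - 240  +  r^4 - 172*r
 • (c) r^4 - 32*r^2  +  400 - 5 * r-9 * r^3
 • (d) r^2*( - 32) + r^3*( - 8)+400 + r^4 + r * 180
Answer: a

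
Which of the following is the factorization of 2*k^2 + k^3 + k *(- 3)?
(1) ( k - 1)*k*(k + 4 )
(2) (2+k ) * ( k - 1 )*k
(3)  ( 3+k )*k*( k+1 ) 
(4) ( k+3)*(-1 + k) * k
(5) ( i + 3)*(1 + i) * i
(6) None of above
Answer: 4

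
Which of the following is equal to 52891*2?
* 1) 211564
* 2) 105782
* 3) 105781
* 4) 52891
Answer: 2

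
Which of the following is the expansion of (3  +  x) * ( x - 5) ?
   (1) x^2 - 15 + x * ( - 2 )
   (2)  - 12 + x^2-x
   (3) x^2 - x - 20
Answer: 1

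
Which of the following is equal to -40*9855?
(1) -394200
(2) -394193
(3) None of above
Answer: 1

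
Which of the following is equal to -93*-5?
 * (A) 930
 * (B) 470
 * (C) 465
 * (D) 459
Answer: C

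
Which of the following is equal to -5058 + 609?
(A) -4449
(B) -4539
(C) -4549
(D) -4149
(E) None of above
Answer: A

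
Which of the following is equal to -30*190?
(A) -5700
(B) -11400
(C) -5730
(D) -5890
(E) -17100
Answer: A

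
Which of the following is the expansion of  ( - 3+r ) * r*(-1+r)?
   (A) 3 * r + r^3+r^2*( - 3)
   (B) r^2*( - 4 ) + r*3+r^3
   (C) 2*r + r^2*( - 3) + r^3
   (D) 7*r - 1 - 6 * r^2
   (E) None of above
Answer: B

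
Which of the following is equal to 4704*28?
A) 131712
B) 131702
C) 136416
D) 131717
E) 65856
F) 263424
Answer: A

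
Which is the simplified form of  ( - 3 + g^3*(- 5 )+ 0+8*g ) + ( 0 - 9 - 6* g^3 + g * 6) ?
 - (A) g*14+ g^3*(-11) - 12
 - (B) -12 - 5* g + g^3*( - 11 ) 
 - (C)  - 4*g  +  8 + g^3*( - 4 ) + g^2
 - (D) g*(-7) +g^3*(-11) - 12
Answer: A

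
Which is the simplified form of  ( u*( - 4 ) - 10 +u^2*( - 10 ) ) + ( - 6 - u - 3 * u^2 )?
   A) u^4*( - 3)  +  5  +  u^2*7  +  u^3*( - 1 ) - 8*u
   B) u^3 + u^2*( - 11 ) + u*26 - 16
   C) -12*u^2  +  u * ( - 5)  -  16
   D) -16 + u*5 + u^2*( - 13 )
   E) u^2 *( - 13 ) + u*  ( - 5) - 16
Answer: E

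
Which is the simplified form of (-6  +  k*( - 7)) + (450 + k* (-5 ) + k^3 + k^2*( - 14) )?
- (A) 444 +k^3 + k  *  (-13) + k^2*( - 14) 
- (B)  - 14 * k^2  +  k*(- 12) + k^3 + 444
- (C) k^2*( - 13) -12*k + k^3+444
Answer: B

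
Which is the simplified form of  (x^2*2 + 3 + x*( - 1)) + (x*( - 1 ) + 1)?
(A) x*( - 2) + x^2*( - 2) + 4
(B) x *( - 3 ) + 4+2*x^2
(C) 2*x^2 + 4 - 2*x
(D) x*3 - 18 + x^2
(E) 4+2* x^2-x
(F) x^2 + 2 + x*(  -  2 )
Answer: C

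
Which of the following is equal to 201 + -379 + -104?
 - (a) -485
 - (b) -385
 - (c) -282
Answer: c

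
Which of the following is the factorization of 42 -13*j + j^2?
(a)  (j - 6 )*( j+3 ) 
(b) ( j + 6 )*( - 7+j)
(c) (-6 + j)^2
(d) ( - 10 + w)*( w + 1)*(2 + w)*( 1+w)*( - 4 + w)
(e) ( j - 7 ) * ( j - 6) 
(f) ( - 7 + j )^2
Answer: e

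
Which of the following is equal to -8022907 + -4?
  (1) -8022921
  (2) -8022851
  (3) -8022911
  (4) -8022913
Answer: 3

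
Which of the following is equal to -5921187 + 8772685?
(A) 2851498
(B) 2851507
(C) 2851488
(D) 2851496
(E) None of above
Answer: A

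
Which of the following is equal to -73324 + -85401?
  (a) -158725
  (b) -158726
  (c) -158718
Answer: a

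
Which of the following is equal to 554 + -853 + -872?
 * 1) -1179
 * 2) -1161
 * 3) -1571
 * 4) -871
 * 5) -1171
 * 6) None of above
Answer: 5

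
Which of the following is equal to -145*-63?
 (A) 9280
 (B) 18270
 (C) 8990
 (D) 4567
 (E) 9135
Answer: E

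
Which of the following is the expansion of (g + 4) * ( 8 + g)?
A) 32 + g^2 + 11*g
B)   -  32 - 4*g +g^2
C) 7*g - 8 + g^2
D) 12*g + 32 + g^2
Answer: D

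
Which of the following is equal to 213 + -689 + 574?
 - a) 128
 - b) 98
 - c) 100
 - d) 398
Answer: b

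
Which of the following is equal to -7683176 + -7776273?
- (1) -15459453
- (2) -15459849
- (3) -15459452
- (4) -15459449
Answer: 4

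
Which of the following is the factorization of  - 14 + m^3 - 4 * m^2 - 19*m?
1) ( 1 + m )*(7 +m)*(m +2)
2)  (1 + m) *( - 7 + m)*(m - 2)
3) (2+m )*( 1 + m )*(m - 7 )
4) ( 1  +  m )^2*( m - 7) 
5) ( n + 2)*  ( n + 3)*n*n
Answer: 3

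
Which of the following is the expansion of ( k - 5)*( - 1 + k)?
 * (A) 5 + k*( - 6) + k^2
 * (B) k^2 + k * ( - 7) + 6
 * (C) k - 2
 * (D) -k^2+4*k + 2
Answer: A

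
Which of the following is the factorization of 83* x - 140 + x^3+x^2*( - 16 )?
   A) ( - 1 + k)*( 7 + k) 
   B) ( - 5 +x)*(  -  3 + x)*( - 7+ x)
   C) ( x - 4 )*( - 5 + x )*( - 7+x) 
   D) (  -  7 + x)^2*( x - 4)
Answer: C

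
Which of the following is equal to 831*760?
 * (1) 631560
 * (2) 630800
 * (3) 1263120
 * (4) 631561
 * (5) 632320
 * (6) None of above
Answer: 1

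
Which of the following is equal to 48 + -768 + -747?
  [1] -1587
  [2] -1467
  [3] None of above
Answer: 2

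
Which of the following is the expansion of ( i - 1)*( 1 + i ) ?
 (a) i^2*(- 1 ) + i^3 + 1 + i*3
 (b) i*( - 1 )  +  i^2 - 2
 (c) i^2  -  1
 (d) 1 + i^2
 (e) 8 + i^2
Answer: c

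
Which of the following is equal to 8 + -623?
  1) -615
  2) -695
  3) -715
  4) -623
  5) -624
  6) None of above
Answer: 1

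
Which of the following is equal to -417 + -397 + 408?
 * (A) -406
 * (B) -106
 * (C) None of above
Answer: A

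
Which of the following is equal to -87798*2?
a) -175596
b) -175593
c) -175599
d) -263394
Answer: a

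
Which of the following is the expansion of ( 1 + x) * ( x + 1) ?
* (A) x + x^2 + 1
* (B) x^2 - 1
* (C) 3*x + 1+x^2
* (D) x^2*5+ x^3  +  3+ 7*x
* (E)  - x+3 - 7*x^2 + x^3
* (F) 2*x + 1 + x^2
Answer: F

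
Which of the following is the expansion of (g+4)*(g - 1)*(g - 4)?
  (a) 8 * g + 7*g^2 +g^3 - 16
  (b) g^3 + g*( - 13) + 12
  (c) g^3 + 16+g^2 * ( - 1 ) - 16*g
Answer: c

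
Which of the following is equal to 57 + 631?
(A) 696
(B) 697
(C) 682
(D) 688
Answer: D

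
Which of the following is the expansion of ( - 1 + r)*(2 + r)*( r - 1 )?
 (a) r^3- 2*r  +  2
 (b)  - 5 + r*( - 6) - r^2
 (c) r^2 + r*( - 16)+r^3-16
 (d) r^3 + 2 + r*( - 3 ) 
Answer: d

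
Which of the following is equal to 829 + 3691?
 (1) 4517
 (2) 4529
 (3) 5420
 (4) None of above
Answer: 4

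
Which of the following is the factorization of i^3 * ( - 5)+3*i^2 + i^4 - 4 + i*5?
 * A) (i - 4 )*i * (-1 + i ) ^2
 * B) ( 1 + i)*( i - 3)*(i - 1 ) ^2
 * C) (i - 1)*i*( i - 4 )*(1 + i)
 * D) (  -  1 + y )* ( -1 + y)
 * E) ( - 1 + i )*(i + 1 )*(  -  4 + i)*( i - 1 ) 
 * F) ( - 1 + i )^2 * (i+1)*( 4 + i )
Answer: E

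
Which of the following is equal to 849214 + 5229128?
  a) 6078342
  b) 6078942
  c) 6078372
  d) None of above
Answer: a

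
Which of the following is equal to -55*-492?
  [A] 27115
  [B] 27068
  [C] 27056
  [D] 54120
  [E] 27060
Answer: E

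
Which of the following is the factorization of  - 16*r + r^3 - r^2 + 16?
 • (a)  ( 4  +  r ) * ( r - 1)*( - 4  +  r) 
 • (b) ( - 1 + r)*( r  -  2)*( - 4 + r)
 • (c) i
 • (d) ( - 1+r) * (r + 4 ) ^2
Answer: a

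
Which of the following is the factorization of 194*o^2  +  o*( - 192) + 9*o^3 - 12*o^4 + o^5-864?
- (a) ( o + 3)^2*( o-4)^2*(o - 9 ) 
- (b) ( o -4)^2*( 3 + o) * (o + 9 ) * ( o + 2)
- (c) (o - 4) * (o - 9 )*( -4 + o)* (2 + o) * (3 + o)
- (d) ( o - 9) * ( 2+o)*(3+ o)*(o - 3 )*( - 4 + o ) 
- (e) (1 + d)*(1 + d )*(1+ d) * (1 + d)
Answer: c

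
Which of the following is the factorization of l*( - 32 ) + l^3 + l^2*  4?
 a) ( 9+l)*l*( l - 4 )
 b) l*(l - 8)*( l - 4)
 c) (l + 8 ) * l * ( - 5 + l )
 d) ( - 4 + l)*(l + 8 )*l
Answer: d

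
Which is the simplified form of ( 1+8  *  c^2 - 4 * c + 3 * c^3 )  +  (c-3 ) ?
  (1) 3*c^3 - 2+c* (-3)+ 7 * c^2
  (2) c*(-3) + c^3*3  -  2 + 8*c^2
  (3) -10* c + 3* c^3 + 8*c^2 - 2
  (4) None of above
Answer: 2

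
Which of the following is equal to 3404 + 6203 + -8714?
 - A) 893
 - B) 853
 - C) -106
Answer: A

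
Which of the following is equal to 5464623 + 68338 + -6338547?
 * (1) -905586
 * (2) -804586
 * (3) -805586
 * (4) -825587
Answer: 3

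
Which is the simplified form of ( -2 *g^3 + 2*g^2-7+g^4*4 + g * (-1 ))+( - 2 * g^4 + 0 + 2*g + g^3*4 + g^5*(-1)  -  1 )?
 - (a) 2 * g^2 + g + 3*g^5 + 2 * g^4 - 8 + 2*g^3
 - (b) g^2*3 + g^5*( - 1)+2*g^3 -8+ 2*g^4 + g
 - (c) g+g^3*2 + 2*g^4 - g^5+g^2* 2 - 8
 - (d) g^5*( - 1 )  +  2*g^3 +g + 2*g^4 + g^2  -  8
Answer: c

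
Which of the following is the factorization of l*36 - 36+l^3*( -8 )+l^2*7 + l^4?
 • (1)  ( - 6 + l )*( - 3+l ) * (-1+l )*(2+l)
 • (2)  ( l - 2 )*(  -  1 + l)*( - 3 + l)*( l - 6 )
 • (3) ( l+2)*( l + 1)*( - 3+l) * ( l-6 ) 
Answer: 1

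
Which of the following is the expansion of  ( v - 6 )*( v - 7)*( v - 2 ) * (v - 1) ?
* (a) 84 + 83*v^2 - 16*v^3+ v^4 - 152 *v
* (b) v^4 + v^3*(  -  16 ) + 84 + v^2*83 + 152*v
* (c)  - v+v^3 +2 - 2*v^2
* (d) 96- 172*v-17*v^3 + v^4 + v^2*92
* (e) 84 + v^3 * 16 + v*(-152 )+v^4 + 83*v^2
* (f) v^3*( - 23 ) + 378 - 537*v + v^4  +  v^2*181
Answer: a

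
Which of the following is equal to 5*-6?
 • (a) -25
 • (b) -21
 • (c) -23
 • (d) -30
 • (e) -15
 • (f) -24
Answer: d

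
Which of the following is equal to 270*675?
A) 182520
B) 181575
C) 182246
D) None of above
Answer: D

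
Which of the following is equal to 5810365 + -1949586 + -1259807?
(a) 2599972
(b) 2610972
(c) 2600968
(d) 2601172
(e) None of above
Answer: e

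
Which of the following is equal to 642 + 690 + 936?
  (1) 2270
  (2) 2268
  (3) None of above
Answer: 2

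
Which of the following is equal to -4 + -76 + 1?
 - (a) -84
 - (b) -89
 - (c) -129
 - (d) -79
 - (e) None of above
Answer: d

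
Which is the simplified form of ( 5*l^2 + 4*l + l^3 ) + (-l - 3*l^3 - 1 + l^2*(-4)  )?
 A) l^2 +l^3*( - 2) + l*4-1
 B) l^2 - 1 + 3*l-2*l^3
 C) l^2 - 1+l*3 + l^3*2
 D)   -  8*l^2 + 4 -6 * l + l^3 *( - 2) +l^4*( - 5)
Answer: B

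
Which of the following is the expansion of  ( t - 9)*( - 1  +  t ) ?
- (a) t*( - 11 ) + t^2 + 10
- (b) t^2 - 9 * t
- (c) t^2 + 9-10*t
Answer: c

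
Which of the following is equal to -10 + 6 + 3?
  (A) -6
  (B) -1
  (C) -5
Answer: B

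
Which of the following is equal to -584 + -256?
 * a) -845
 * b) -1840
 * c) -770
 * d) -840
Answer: d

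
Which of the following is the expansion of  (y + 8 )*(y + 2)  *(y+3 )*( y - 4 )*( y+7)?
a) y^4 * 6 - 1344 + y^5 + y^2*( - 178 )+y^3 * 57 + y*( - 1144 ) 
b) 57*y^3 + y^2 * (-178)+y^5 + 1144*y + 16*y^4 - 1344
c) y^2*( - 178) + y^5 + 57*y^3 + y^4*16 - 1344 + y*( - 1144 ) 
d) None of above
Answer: c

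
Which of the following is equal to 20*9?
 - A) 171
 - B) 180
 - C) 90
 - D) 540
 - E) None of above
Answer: B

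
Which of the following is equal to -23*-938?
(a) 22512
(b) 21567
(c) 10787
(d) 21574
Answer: d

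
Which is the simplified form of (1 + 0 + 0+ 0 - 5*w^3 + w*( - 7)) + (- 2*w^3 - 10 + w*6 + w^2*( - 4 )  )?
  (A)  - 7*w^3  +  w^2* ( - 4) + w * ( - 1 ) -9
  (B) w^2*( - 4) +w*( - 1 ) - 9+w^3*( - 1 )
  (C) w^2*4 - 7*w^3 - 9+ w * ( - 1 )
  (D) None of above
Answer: A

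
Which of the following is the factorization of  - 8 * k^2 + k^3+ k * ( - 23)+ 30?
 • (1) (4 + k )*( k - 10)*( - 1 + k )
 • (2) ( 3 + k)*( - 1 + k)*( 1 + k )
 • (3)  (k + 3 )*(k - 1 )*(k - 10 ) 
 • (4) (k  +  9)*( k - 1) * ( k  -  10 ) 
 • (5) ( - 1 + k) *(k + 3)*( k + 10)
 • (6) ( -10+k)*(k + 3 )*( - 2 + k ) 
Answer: 3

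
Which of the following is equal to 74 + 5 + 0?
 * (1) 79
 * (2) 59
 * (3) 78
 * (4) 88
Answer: 1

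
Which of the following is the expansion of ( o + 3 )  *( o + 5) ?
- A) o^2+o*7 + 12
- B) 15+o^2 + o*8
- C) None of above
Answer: B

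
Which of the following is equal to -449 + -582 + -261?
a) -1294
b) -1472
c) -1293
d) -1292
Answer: d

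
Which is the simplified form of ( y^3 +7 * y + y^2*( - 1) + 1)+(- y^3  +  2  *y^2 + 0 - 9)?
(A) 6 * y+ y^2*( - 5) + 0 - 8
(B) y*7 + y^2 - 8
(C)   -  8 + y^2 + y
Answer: B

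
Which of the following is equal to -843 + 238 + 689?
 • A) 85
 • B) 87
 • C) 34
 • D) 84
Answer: D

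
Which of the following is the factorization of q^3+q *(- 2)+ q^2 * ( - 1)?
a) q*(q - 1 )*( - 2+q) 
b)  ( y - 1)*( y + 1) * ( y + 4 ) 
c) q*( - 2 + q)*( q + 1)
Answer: c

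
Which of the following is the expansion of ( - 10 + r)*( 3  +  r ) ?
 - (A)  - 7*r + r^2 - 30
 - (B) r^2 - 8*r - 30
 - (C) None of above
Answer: A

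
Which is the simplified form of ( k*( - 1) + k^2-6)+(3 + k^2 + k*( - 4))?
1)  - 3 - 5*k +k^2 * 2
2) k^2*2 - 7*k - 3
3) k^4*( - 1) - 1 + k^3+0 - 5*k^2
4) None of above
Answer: 1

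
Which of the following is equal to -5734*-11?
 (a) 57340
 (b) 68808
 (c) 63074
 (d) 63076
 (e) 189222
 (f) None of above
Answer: c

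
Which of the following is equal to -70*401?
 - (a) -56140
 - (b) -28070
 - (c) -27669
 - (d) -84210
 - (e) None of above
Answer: b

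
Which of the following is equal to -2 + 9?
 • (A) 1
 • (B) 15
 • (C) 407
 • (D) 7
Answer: D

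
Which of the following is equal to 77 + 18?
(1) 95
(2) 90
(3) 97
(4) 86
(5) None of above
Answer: 1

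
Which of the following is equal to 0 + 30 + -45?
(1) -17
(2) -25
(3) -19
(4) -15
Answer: 4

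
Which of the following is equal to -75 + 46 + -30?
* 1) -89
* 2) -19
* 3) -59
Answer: 3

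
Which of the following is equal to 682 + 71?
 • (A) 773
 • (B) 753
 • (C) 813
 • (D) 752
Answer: B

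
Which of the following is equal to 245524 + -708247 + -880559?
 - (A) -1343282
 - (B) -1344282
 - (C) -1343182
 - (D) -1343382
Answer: A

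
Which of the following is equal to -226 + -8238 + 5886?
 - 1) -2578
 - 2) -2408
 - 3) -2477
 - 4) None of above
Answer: 1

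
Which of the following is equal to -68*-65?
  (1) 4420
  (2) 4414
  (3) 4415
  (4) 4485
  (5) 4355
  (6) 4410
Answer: 1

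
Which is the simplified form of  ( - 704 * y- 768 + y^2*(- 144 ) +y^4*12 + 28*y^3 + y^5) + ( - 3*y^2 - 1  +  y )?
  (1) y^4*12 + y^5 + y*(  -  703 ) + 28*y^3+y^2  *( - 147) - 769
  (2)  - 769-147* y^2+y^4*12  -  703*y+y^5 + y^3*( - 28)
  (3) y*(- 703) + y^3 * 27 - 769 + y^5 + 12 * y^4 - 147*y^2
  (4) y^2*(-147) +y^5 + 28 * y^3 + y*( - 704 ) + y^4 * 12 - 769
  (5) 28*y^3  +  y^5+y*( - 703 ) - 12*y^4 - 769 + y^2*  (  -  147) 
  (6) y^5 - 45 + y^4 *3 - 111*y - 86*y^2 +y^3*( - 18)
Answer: 1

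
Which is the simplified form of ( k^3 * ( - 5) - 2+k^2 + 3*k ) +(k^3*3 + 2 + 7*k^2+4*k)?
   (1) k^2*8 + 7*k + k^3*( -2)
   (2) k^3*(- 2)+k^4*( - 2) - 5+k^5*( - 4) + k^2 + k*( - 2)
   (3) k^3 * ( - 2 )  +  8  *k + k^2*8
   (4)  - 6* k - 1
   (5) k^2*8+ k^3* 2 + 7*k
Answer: 1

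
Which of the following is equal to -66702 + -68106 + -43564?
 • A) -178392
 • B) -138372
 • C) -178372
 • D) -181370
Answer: C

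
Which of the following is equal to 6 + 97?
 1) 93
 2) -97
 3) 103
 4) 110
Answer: 3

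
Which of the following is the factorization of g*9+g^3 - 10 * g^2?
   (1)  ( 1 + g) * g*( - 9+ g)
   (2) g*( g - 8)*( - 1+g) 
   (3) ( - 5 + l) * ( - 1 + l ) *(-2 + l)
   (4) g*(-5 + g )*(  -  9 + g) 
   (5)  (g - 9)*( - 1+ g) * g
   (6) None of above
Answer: 5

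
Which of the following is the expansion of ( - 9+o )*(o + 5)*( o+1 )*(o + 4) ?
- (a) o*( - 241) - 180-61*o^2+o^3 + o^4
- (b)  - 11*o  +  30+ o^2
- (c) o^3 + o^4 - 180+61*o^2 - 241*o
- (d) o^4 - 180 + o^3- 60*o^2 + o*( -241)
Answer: a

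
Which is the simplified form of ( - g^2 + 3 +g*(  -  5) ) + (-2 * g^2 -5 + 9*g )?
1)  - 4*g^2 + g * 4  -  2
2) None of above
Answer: 2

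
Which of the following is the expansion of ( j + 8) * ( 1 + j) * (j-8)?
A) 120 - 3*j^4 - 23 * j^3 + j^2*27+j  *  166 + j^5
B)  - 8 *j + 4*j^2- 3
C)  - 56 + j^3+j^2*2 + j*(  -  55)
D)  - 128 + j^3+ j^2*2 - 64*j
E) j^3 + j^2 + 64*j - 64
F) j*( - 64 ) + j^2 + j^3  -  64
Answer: F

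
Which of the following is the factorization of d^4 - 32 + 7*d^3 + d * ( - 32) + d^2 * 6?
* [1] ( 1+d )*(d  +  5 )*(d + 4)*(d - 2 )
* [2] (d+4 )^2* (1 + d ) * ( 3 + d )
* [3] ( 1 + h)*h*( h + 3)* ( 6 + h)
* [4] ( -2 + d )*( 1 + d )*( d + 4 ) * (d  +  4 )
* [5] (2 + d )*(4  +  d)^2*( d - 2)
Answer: 4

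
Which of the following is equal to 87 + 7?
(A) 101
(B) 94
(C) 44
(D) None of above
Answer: B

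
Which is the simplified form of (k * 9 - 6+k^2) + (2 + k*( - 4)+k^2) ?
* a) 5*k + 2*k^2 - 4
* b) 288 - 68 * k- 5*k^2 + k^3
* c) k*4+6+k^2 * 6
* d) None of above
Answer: a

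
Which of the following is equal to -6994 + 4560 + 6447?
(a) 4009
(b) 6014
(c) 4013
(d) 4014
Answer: c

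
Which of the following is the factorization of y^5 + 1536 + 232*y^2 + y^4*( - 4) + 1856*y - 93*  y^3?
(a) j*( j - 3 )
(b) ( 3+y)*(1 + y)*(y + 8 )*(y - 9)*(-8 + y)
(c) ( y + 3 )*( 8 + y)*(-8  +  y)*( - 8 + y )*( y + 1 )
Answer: c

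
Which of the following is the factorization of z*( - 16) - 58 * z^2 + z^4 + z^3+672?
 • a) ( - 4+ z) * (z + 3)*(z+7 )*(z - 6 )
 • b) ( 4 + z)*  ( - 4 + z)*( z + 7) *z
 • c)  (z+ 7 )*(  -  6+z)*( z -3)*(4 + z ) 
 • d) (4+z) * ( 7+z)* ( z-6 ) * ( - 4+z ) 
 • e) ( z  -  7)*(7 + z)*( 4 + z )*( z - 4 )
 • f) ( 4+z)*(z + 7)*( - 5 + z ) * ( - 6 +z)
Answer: d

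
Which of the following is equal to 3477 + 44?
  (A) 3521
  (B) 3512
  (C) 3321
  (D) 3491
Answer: A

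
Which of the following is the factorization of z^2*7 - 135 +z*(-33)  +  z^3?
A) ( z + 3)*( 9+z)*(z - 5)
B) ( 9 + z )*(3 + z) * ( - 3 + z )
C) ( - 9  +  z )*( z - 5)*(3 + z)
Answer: A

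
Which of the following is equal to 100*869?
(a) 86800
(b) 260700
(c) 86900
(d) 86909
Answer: c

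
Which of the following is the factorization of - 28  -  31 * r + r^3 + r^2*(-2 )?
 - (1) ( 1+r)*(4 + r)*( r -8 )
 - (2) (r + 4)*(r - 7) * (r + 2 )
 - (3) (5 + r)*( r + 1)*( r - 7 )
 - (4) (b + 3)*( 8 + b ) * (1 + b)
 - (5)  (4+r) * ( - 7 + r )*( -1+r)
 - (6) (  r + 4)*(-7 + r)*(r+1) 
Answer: 6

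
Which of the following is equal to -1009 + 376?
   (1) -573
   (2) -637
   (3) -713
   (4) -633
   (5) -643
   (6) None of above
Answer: 4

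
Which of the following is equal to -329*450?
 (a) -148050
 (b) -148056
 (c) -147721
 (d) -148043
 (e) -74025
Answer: a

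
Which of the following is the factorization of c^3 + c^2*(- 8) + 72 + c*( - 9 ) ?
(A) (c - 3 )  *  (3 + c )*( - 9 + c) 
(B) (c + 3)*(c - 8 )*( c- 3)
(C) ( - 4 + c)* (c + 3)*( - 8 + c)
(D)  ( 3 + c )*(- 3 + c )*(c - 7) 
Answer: B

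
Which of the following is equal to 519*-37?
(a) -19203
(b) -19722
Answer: a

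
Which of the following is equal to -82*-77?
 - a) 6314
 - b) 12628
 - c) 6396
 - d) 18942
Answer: a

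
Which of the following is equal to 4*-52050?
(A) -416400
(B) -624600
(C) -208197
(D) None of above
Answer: D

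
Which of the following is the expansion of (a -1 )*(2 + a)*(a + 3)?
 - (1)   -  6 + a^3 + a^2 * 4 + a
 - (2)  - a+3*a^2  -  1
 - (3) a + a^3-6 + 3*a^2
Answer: 1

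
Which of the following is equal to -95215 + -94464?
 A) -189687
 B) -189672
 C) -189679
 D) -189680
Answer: C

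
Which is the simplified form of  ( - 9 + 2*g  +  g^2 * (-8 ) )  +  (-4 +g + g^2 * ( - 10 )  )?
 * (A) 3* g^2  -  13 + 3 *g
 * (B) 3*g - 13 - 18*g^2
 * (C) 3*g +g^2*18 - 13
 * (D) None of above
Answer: B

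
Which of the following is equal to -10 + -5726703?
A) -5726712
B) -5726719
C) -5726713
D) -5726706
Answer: C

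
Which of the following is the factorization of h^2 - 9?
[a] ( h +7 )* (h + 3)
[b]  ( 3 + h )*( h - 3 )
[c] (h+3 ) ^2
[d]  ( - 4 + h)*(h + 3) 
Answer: b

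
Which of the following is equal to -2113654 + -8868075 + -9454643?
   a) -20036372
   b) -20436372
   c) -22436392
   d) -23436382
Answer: b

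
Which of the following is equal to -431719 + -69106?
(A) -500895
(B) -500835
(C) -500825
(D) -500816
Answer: C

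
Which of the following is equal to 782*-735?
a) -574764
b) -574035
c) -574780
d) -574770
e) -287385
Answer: d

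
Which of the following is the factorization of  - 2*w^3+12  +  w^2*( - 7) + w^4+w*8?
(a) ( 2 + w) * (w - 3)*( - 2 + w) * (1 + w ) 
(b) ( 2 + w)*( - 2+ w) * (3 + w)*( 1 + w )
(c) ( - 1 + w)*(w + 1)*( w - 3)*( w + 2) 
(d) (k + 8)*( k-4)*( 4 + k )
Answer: a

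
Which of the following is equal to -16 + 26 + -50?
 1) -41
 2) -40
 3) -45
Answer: 2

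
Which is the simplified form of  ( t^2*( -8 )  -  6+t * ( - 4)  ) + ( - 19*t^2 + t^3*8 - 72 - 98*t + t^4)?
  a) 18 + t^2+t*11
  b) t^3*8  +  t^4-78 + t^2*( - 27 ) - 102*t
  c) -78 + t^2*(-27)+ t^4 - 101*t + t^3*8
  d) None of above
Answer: b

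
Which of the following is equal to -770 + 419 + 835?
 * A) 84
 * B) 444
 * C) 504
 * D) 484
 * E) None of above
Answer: D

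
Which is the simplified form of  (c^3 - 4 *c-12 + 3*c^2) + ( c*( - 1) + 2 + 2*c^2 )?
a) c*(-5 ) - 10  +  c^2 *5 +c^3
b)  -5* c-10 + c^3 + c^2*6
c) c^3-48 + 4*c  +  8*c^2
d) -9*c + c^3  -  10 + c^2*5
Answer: a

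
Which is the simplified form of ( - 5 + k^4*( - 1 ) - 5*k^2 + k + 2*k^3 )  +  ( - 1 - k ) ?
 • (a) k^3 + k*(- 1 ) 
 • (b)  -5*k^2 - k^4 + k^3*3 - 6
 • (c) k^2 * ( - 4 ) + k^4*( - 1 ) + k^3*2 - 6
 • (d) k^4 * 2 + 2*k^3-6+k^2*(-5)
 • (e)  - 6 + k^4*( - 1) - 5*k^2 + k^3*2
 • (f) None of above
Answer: e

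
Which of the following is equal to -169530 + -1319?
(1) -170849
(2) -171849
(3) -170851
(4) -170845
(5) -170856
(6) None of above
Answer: 1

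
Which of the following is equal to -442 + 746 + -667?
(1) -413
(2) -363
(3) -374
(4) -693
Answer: 2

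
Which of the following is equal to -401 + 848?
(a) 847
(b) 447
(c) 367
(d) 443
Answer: b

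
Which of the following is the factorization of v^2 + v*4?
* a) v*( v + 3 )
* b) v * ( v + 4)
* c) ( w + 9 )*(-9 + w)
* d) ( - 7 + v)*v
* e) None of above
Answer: b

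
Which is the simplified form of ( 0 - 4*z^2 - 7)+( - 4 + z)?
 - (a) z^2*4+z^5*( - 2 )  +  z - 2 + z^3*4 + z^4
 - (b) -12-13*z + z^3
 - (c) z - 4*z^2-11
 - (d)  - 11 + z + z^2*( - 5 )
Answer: c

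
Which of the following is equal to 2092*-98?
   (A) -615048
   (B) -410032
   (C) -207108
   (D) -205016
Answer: D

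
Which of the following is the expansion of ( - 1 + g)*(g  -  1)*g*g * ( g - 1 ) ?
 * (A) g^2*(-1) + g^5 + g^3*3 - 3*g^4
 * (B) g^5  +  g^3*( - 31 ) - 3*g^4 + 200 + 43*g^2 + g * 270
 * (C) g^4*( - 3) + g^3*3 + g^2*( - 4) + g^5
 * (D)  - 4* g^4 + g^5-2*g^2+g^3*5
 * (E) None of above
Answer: A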